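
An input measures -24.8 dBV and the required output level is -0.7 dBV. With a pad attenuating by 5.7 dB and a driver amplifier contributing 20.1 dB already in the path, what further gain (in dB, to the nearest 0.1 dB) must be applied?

9.7 dB

The required make-up gain is the shortfall in the dB sum.
G = -0.7 − (-24.8) + 5.7 − 20.1 = 9.7 dB.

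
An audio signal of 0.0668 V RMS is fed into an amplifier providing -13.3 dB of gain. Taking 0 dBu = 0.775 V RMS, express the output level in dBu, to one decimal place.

-34.6 dBu

Input level: 20·log₁₀(0.0668/0.775) = -21.29 dBu.
Output: -21.29 − 13.3 = -34.6 dBu.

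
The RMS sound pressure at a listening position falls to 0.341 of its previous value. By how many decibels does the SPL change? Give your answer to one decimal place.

-9.3 dB

Sound pressure is an amplitude quantity: ΔL = 20·log₁₀(p₂/p₁).
20·log₁₀(0.341) = -9.3 dB.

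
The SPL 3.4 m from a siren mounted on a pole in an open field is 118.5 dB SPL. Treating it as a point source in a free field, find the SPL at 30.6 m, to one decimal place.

99.4 dB SPL

Free-field point source: level drops by 20·log₁₀ of the distance ratio.
ΔL = −20·log₁₀(30.6/3.4) = -19.08 dB, so L₂ = 118.5 + (-19.08) = 99.4 dB SPL.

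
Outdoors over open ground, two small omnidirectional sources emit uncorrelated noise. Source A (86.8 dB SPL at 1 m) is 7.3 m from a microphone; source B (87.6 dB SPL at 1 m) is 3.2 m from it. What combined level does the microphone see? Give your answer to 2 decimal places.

At the listener: L_A = 86.8 − 20·log₁₀(7.3) = 69.534 dB; L_B = 87.6 − 20·log₁₀(3.2) = 77.497 dB.
Combined: 10·log₁₀(10^(69.534/10)+10^(77.497/10)) = 78.14 dB SPL.

78.14 dB SPL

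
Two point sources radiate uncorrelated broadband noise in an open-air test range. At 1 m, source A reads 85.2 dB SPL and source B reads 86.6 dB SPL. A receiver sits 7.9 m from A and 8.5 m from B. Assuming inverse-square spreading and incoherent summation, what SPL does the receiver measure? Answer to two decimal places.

At the listener: L_A = 85.2 − 20·log₁₀(7.9) = 67.247 dB; L_B = 86.6 − 20·log₁₀(8.5) = 68.012 dB.
Combined: 10·log₁₀(10^(67.247/10)+10^(68.012/10)) = 70.66 dB SPL.

70.66 dB SPL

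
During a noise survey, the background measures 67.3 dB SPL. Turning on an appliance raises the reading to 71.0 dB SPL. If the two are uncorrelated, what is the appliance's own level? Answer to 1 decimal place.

68.6 dB SPL

Remove the background by subtracting linear intensities:
L_src = 10·log₁₀(10^(71.0/10) − 10^(67.3/10)) = 10·log₁₀(7219000) = 68.6 dB SPL.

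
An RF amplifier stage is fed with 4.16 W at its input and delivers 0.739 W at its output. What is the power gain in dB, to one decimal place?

-7.5 dB

For a power ratio, dB = 10·log₁₀(P₂/P₁).
10·log₁₀(0.739/4.16) = 10·log₁₀(0.1776) = -7.5 dB.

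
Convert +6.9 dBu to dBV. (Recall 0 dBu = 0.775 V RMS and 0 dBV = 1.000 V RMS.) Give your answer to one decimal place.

The offset between the scales is 20·log₁₀(0.775/1.000) = −2.214 dB.
So dBV = +6.9 − 2.214 = +4.7 dBV.

+4.7 dBV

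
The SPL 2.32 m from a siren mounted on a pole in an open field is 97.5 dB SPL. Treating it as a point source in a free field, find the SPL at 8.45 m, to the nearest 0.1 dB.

Free-field point source: level drops by 20·log₁₀ of the distance ratio.
ΔL = −20·log₁₀(8.45/2.32) = -11.23 dB, so L₂ = 97.5 + (-11.23) = 86.3 dB SPL.

86.3 dB SPL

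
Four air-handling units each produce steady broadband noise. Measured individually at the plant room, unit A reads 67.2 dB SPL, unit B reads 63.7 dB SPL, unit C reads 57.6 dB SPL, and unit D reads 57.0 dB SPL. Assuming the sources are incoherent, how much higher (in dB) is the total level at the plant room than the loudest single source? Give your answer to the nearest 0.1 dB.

2.2 dB

Add the sources as powers (linear), then convert back to dB:
L_total = 10·log₁₀(10^(67.2/10) + 10^(63.7/10) + 10^(57.6/10) + 10^(57.0/10)) = 69.38 dB SPL.
Excess over the loudest (67.2 dB): 69.38 − 67.2 = 2.2 dB.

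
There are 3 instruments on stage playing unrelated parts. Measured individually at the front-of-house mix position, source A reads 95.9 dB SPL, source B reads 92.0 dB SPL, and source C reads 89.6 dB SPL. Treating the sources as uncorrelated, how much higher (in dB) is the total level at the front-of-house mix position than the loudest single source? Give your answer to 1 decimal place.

Add the sources as powers (linear), then convert back to dB:
L_total = 10·log₁₀(10^(95.9/10) + 10^(92.0/10) + 10^(89.6/10)) = 98.05 dB SPL.
Excess over the loudest (95.9 dB): 98.05 − 95.9 = 2.2 dB.

2.2 dB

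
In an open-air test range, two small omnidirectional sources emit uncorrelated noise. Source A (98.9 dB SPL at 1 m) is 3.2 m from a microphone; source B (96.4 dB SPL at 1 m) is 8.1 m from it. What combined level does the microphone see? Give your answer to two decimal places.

At the listener: L_A = 98.9 − 20·log₁₀(3.2) = 88.797 dB; L_B = 96.4 − 20·log₁₀(8.1) = 78.230 dB.
Combined: 10·log₁₀(10^(88.797/10)+10^(78.230/10)) = 89.16 dB SPL.

89.16 dB SPL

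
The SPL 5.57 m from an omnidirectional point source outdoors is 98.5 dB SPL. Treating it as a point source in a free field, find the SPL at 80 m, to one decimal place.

Inverse-square spreading gives ΔL = −20·log₁₀(d₂/d₁).
ΔL = −20·log₁₀(80/5.57) = -23.14 dB, so L₂ = 98.5 + (-23.14) = 75.4 dB SPL.

75.4 dB SPL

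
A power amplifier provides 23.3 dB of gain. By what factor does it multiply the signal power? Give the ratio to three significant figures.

Power ratio = 10^(dB/10).
10^(23.3/10) = 10^(2.330) = 214.

214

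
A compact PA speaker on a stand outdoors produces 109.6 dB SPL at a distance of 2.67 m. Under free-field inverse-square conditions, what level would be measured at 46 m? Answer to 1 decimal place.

Free-field point source: level drops by 20·log₁₀ of the distance ratio.
ΔL = −20·log₁₀(46/2.67) = -24.72 dB, so L₂ = 109.6 + (-24.72) = 84.9 dB SPL.

84.9 dB SPL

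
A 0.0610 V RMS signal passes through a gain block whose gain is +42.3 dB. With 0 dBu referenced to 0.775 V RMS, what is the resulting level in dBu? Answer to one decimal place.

Input level: 20·log₁₀(0.0610/0.775) = -22.08 dBu.
Output: -22.08 + 42.3 = +20.2 dBu.

+20.2 dBu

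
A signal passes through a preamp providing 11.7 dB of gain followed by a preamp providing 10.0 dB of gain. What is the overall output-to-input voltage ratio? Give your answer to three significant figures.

Net gain = 11.7 + 10.0 = 21.7 dB.
Voltage ratio = 10^(21.7/20) = 12.2.

12.2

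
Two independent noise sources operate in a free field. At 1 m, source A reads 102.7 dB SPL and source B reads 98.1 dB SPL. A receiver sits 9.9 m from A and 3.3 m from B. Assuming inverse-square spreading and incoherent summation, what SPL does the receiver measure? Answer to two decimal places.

88.94 dB SPL

At the listener: L_A = 102.7 − 20·log₁₀(9.9) = 82.787 dB; L_B = 98.1 − 20·log₁₀(3.3) = 87.730 dB.
Combined: 10·log₁₀(10^(82.787/10)+10^(87.730/10)) = 88.94 dB SPL.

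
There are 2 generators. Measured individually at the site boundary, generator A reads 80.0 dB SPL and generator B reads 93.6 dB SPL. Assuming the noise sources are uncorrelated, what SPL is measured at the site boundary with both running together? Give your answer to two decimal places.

Incoherent sources sum as intensities:
L_total = 10·log₁₀(10^(80.0/10) + 10^(93.6/10)) = 10·log₁₀(2391000000) = 93.79 dB SPL.

93.79 dB SPL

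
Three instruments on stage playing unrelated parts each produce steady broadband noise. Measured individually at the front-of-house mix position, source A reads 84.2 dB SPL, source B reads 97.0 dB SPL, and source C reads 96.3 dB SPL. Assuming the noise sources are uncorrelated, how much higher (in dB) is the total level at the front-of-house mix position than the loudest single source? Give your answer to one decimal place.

2.8 dB

Uncorrelated sources add in intensity (power), not in dB.
L_total = 10·log₁₀(10^(84.2/10) + 10^(97.0/10) + 10^(96.3/10)) = 99.80 dB SPL.
Excess over the loudest (97.0 dB): 99.80 − 97.0 = 2.8 dB.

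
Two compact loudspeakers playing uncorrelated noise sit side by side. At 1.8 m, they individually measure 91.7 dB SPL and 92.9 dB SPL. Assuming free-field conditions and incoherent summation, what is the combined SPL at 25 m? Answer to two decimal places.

72.50 dB SPL

Combined at 1.8 m: 10·log₁₀(10^(91.7/10)+10^(92.9/10)) = 95.352 dB SPL.
Then apply −20·log₁₀(25/1.8) = -22.853 dB → 72.50 dB SPL.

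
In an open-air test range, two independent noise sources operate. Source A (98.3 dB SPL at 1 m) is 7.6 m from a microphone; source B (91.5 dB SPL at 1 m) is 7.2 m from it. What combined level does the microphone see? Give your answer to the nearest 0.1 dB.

At the listener: L_A = 98.3 − 20·log₁₀(7.6) = 80.68 dB; L_B = 91.5 − 20·log₁₀(7.2) = 74.35 dB.
Combined: 10·log₁₀(10^(80.68/10)+10^(74.35/10)) = 81.6 dB SPL.

81.6 dB SPL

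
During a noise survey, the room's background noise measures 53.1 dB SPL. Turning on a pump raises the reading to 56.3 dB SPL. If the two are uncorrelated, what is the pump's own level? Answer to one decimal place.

Subtract intensities: L_src = 10·log₁₀(10^(L_total/10) − 10^(L_bg/10)).
L_src = 10·log₁₀(10^(56.3/10) − 10^(53.1/10)) = 10·log₁₀(222400) = 53.5 dB SPL.

53.5 dB SPL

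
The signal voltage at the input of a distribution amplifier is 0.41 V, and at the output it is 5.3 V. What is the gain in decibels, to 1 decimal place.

Voltage is an amplitude quantity, so gain = 20·log₁₀(V_out/V_in).
20·log₁₀(5.3/0.41) = 20·log₁₀(12.93) = 22.2 dB.

22.2 dB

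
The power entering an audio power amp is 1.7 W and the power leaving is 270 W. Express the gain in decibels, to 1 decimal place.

Power ratio → dB uses the 10·log₁₀ form:
10·log₁₀(270/1.7) = 10·log₁₀(158.8) = 22.0 dB.

22.0 dB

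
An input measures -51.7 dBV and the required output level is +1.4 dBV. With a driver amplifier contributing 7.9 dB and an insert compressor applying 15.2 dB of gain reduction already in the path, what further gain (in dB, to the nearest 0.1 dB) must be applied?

60.4 dB

The required make-up gain is the shortfall in the dB sum.
G = +1.4 − (-51.7) − 7.9 + 15.2 = 60.4 dB.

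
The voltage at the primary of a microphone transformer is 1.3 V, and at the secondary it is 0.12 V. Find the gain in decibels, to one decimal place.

Voltage is an amplitude quantity, so gain = 20·log₁₀(V_out/V_in).
20·log₁₀(0.12/1.3) = 20·log₁₀(0.09231) = -20.7 dB.

-20.7 dB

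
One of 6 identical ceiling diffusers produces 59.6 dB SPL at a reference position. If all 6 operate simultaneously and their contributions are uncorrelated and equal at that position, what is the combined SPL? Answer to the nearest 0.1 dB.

67.4 dB SPL

6 equal incoherent sources raise the level by 10·log₁₀(6) = 7.78 dB.
L_total = 59.6 + 7.78 = 67.4 dB SPL.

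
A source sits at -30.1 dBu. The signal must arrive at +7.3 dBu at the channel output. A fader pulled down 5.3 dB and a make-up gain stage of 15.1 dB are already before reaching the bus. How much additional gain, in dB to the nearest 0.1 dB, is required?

27.6 dB

The required make-up gain is the shortfall in the dB sum.
G = +7.3 − (-30.1) + 5.3 − 15.1 = 27.6 dB.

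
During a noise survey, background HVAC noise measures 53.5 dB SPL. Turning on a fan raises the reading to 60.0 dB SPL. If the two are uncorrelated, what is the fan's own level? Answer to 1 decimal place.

Subtract intensities: L_src = 10·log₁₀(10^(L_total/10) − 10^(L_bg/10)).
L_src = 10·log₁₀(10^(60.0/10) − 10^(53.5/10)) = 10·log₁₀(776100) = 58.9 dB SPL.

58.9 dB SPL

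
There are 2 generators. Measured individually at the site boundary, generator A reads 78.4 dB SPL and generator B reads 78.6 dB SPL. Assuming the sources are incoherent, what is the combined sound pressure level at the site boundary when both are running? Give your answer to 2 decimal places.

81.51 dB SPL

Add the sources as powers (linear), then convert back to dB:
L_total = 10·log₁₀(10^(78.4/10) + 10^(78.6/10)) = 10·log₁₀(141600000) = 81.51 dB SPL.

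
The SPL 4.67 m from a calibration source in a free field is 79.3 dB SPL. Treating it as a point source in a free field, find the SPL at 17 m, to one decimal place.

68.1 dB SPL

Free-field point source: level drops by 20·log₁₀ of the distance ratio.
ΔL = −20·log₁₀(17/4.67) = -11.22 dB, so L₂ = 79.3 + (-11.22) = 68.1 dB SPL.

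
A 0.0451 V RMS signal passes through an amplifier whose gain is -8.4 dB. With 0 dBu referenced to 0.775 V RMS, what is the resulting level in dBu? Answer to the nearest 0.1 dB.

-33.1 dBu

Input level: 20·log₁₀(0.0451/0.775) = -24.70 dBu.
Output: -24.70 − 8.4 = -33.1 dBu.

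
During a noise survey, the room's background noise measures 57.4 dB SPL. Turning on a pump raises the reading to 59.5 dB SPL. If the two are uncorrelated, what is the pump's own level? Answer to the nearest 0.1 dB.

55.3 dB SPL

Remove the background by subtracting linear intensities:
L_src = 10·log₁₀(10^(59.5/10) − 10^(57.4/10)) = 10·log₁₀(341700) = 55.3 dB SPL.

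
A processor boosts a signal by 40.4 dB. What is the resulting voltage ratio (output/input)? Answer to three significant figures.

Voltage ratio = 10^(dB/20).
10^(40.4/20) = 10^(2.020) = 105.

105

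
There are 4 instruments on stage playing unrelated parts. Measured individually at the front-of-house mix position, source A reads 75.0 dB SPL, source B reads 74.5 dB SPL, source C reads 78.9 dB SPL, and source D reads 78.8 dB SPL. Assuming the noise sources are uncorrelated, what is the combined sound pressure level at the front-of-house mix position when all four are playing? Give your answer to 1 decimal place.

Incoherent sources sum as intensities:
L_total = 10·log₁₀(10^(75.0/10) + 10^(74.5/10) + 10^(78.9/10) + 10^(78.8/10)) = 10·log₁₀(213300000) = 83.3 dB SPL.

83.3 dB SPL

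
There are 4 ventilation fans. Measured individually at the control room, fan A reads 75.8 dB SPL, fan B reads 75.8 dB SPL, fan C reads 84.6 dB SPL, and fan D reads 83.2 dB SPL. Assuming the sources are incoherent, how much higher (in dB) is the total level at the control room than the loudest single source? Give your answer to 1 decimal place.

3.0 dB

Add the sources as powers (linear), then convert back to dB:
L_total = 10·log₁₀(10^(75.8/10) + 10^(75.8/10) + 10^(84.6/10) + 10^(83.2/10)) = 87.58 dB SPL.
Excess over the loudest (84.6 dB): 87.58 − 84.6 = 3.0 dB.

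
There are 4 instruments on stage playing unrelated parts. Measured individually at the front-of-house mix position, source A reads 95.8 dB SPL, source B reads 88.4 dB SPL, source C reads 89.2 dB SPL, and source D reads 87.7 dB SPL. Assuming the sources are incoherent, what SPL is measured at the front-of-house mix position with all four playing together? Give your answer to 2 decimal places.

Uncorrelated sources add in intensity (power), not in dB.
L_total = 10·log₁₀(10^(95.8/10) + 10^(88.4/10) + 10^(89.2/10) + 10^(87.7/10)) = 10·log₁₀(5914000000) = 97.72 dB SPL.

97.72 dB SPL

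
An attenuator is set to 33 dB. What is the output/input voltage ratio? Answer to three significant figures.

0.0224

Voltage ratio = 10^(dB/20).
10^(-33/20) = 10^(-1.650) = 0.0224.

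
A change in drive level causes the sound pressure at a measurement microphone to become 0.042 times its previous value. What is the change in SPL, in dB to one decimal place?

-27.5 dB

Sound pressure is an amplitude quantity: ΔL = 20·log₁₀(p₂/p₁).
20·log₁₀(0.042) = -27.5 dB.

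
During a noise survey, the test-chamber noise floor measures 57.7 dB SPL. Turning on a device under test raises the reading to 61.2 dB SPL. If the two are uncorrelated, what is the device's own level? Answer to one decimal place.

58.6 dB SPL

Subtract intensities: L_src = 10·log₁₀(10^(L_total/10) − 10^(L_bg/10)).
L_src = 10·log₁₀(10^(61.2/10) − 10^(57.7/10)) = 10·log₁₀(729400) = 58.6 dB SPL.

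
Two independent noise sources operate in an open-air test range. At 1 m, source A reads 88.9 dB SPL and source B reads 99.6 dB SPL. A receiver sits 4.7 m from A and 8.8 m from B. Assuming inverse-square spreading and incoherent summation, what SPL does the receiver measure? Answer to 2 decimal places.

81.84 dB SPL

At the listener: L_A = 88.9 − 20·log₁₀(4.7) = 75.458 dB; L_B = 99.6 − 20·log₁₀(8.8) = 80.710 dB.
Combined: 10·log₁₀(10^(75.458/10)+10^(80.710/10)) = 81.84 dB SPL.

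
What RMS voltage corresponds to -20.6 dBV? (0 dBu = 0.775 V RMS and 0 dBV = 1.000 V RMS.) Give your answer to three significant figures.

V = 1.000 V × 10^(-20.6/20).
= 1.000 × 0.09333 = 0.0933 V.

0.0933 V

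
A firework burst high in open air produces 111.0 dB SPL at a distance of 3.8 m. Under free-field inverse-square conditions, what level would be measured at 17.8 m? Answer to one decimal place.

For a point source in a free field, ΔL = −20·log₁₀(d₂/d₁).
ΔL = −20·log₁₀(17.8/3.8) = -13.41 dB, so L₂ = 111.0 + (-13.41) = 97.6 dB SPL.

97.6 dB SPL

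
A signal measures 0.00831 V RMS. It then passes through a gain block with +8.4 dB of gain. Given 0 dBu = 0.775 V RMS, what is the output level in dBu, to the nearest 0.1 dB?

Input level: 20·log₁₀(0.00831/0.775) = -39.39 dBu.
Output: -39.39 + 8.4 = -31.0 dBu.

-31.0 dBu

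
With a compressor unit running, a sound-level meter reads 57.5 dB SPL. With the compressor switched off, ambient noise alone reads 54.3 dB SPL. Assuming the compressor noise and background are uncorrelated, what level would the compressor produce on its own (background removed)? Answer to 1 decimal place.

54.7 dB SPL

Background correction is a power subtraction:
L_src = 10·log₁₀(10^(57.5/10) − 10^(54.3/10)) = 10·log₁₀(293200) = 54.7 dB SPL.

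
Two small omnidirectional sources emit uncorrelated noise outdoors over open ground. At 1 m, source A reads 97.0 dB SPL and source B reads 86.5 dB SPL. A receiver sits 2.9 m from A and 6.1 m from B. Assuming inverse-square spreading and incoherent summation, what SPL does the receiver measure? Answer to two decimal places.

87.84 dB SPL

At the listener: L_A = 97.0 − 20·log₁₀(2.9) = 87.752 dB; L_B = 86.5 − 20·log₁₀(6.1) = 70.793 dB.
Combined: 10·log₁₀(10^(87.752/10)+10^(70.793/10)) = 87.84 dB SPL.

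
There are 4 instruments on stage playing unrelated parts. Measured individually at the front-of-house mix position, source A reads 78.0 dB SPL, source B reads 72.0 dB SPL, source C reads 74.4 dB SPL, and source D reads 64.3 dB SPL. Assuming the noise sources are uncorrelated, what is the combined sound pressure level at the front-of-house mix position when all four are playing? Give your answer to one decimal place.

80.4 dB SPL

Incoherent sources sum as intensities:
L_total = 10·log₁₀(10^(78.0/10) + 10^(72.0/10) + 10^(74.4/10) + 10^(64.3/10)) = 10·log₁₀(109200000) = 80.4 dB SPL.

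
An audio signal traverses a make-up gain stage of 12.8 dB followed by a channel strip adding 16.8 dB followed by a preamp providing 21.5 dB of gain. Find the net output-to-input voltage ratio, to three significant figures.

Net gain = 12.8 + 16.8 + 21.5 = 51.1 dB.
Voltage ratio = 10^(51.1/20) = 359.

359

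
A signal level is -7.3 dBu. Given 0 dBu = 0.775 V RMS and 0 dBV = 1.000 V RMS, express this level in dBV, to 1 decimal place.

The offset between the scales is 20·log₁₀(0.775/1.000) = −2.214 dB.
So dBV = -7.3 − 2.214 = -9.5 dBV.

-9.5 dBV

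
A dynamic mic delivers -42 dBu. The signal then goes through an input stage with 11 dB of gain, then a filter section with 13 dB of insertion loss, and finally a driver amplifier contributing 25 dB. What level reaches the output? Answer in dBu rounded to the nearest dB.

In dB, series stages simply add:
-42 + 11 − 13 + 25 = -19 dBu.

-19 dBu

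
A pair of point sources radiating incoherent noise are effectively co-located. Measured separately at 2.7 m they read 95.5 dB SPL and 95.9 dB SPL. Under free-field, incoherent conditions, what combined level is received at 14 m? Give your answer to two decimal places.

84.42 dB SPL

Combined at 2.7 m: 10·log₁₀(10^(95.5/10)+10^(95.9/10)) = 98.715 dB SPL.
Then apply −20·log₁₀(14/2.7) = -14.295 dB → 84.42 dB SPL.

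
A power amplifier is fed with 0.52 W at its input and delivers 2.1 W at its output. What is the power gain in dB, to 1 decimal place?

Power is a power quantity, so gain = 10·log₁₀(P_out/P_in).
10·log₁₀(2.1/0.52) = 10·log₁₀(4.038) = 6.1 dB.

6.1 dB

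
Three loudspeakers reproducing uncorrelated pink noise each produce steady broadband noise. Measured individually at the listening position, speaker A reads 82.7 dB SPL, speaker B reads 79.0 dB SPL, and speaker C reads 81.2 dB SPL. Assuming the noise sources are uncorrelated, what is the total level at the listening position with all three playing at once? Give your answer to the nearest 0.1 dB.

86.0 dB SPL

Uncorrelated sources add in intensity (power), not in dB.
L_total = 10·log₁₀(10^(82.7/10) + 10^(79.0/10) + 10^(81.2/10)) = 10·log₁₀(397500000) = 86.0 dB SPL.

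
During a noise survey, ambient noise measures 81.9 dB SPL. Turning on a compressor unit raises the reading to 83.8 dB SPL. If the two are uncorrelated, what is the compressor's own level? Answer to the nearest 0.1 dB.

79.3 dB SPL

Subtract intensities: L_src = 10·log₁₀(10^(L_total/10) − 10^(L_bg/10)).
L_src = 10·log₁₀(10^(83.8/10) − 10^(81.9/10)) = 10·log₁₀(85000000) = 79.3 dB SPL.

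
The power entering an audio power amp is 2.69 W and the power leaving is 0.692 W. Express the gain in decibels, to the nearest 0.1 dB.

Power ratio → dB uses the 10·log₁₀ form:
10·log₁₀(0.692/2.69) = 10·log₁₀(0.2572) = -5.9 dB.

-5.9 dB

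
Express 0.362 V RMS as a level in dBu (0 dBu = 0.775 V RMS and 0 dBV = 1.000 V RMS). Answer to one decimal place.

-6.6 dBu

dBu = 20·log₁₀(V / 0.775 V).
20·log₁₀(0.362/0.775) = -6.6 dBu.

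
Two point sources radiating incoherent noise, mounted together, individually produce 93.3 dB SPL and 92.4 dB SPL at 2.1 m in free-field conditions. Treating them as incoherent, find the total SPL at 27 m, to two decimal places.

73.70 dB SPL

Combined at 2.1 m: 10·log₁₀(10^(93.3/10)+10^(92.4/10)) = 95.884 dB SPL.
Then apply −20·log₁₀(27/2.1) = -22.183 dB → 73.70 dB SPL.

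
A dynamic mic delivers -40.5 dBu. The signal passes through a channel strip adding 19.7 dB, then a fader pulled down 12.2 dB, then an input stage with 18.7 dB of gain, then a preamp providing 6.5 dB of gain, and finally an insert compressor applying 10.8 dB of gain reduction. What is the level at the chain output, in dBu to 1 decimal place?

-18.6 dBu

Cascaded gains and losses add directly in dB.
-40.5 + 19.7 − 12.2 + 18.7 + 6.5 − 10.8 = -18.6 dBu.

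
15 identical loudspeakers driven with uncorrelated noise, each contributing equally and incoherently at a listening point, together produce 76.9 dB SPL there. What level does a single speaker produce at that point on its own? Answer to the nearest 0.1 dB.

15 equal incoherent sources add 10·log₁₀(15) = 11.76 dB over one source.
L_one = 76.9 − 11.76 = 65.1 dB SPL.

65.1 dB SPL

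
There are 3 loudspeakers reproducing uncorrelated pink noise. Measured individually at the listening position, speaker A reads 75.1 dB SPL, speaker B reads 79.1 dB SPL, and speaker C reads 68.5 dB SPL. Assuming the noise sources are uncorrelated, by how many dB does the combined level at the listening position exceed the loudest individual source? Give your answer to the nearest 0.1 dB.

1.7 dB

Uncorrelated sources add in intensity (power), not in dB.
L_total = 10·log₁₀(10^(75.1/10) + 10^(79.1/10) + 10^(68.5/10)) = 80.82 dB SPL.
Excess over the loudest (79.1 dB): 80.82 − 79.1 = 1.7 dB.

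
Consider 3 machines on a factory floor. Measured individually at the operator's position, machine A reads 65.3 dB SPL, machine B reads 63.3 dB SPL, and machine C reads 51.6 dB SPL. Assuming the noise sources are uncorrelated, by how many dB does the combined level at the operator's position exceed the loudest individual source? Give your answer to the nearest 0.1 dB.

Add the sources as powers (linear), then convert back to dB:
L_total = 10·log₁₀(10^(65.3/10) + 10^(63.3/10) + 10^(51.6/10)) = 67.54 dB SPL.
Excess over the loudest (65.3 dB): 67.54 − 65.3 = 2.2 dB.

2.2 dB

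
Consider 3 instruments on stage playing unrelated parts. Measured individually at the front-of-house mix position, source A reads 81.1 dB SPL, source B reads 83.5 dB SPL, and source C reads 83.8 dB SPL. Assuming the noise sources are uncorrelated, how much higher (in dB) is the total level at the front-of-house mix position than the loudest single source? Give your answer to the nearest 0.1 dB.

3.9 dB

Add the sources as powers (linear), then convert back to dB:
L_total = 10·log₁₀(10^(81.1/10) + 10^(83.5/10) + 10^(83.8/10)) = 87.73 dB SPL.
Excess over the loudest (83.8 dB): 87.73 − 83.8 = 3.9 dB.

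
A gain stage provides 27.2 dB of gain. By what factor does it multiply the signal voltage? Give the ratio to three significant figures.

Voltage ratio = 10^(dB/20).
10^(27.2/20) = 10^(1.360) = 22.9.

22.9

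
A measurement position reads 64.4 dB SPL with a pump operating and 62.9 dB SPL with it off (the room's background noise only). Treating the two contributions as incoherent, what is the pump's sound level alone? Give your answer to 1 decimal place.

59.1 dB SPL

Remove the background by subtracting linear intensities:
L_src = 10·log₁₀(10^(64.4/10) − 10^(62.9/10)) = 10·log₁₀(804400) = 59.1 dB SPL.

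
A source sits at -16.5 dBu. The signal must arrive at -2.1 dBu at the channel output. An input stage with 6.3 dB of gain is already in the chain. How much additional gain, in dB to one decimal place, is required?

8.1 dB

The required make-up gain is the shortfall in the dB sum.
G = -2.1 − (-16.5) − 6.3 = 8.1 dB.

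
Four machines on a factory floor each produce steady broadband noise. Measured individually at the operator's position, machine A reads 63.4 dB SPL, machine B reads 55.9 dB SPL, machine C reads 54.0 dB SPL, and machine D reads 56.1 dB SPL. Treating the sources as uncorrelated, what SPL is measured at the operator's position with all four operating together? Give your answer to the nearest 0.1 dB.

65.1 dB SPL

Uncorrelated sources add in intensity (power), not in dB.
L_total = 10·log₁₀(10^(63.4/10) + 10^(55.9/10) + 10^(54.0/10) + 10^(56.1/10)) = 10·log₁₀(3235000) = 65.1 dB SPL.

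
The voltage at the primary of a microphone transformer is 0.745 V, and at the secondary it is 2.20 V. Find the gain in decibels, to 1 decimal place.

9.4 dB

Voltage is an amplitude quantity, so gain = 20·log₁₀(V_out/V_in).
20·log₁₀(2.20/0.745) = 20·log₁₀(2.953) = 9.4 dB.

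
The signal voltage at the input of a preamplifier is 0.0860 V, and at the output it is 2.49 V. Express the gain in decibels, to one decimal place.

For a voltage ratio, dB = 20·log₁₀(V₂/V₁).
20·log₁₀(2.49/0.0860) = 20·log₁₀(28.95) = 29.2 dB.

29.2 dB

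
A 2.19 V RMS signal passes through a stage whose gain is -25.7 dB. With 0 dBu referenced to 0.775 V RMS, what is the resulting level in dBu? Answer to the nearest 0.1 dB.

-16.7 dBu

Input level: 20·log₁₀(2.19/0.775) = 9.02 dBu.
Output: 9.02 − 25.7 = -16.7 dBu.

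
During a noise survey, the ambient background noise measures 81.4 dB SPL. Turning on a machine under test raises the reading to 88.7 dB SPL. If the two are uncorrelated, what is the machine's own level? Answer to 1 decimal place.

87.8 dB SPL

Remove the background by subtracting linear intensities:
L_src = 10·log₁₀(10^(88.7/10) − 10^(81.4/10)) = 10·log₁₀(603300000) = 87.8 dB SPL.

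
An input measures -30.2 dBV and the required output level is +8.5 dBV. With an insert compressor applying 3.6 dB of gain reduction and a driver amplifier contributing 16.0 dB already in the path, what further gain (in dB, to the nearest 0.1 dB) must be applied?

26.3 dB

The required make-up gain is the shortfall in the dB sum.
G = +8.5 − (-30.2) + 3.6 − 16.0 = 26.3 dB.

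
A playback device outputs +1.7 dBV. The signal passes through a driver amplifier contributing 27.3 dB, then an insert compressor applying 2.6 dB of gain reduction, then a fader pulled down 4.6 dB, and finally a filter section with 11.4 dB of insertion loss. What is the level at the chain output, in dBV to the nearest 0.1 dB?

Gain stages sum in dB:
+1.7 + 27.3 − 2.6 − 4.6 − 11.4 = +10.4 dBV.

+10.4 dBV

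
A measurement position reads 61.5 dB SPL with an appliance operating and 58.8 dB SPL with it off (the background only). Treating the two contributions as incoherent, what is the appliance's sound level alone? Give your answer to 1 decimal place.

58.2 dB SPL

Subtract intensities: L_src = 10·log₁₀(10^(L_total/10) − 10^(L_bg/10)).
L_src = 10·log₁₀(10^(61.5/10) − 10^(58.8/10)) = 10·log₁₀(654000) = 58.2 dB SPL.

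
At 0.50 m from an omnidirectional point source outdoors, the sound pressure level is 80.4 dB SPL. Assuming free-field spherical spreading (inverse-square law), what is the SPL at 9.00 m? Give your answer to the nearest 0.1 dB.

55.3 dB SPL

Inverse-square spreading gives ΔL = −20·log₁₀(d₂/d₁).
ΔL = −20·log₁₀(9.00/0.50) = -25.11 dB, so L₂ = 80.4 + (-25.11) = 55.3 dB SPL.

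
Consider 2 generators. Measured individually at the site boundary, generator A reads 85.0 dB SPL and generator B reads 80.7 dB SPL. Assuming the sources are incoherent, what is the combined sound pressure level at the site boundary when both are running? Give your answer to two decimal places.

Incoherent sources sum as intensities:
L_total = 10·log₁₀(10^(85.0/10) + 10^(80.7/10)) = 10·log₁₀(433700000) = 86.37 dB SPL.

86.37 dB SPL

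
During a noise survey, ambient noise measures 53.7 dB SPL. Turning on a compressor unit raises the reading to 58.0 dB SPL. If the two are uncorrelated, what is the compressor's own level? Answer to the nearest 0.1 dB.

Background correction is a power subtraction:
L_src = 10·log₁₀(10^(58.0/10) − 10^(53.7/10)) = 10·log₁₀(396500) = 56.0 dB SPL.

56.0 dB SPL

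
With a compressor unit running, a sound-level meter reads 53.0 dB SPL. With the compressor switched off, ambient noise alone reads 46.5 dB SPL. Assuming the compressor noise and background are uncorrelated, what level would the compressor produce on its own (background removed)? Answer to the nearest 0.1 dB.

51.9 dB SPL

Subtract intensities: L_src = 10·log₁₀(10^(L_total/10) − 10^(L_bg/10)).
L_src = 10·log₁₀(10^(53.0/10) − 10^(46.5/10)) = 10·log₁₀(154900) = 51.9 dB SPL.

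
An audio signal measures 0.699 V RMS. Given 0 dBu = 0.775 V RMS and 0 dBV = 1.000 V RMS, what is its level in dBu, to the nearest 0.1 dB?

-0.9 dBu

dBu = 20·log₁₀(V / 0.775 V).
20·log₁₀(0.699/0.775) = -0.9 dBu.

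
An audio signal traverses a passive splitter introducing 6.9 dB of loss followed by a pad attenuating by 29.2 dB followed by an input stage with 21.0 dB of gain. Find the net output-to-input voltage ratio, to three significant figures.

0.176

Net gain = (−6.9) + (−29.2) + 21.0 = -15.1 dB.
Voltage ratio = 10^(-15.1/20) = 0.176.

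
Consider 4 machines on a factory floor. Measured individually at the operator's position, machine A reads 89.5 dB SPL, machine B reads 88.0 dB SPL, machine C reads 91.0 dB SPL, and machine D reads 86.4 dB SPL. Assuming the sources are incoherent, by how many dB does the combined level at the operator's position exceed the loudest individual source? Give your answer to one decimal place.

Incoherent sources sum as intensities:
L_total = 10·log₁₀(10^(89.5/10) + 10^(88.0/10) + 10^(91.0/10) + 10^(86.4/10)) = 95.08 dB SPL.
Excess over the loudest (91.0 dB): 95.08 − 91.0 = 4.1 dB.

4.1 dB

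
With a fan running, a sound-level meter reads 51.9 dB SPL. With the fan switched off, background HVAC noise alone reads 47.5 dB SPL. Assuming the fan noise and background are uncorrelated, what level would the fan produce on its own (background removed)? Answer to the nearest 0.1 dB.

49.9 dB SPL

Remove the background by subtracting linear intensities:
L_src = 10·log₁₀(10^(51.9/10) − 10^(47.5/10)) = 10·log₁₀(98650) = 49.9 dB SPL.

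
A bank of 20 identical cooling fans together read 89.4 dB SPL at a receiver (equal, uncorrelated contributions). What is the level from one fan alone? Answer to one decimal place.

20 equal incoherent sources add 10·log₁₀(20) = 13.01 dB over one source.
L_one = 89.4 − 13.01 = 76.4 dB SPL.

76.4 dB SPL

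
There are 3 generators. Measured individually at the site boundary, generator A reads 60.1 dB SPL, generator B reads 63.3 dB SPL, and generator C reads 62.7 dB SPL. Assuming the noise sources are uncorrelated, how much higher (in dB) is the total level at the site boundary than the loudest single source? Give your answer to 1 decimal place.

3.7 dB

Add the sources as powers (linear), then convert back to dB:
L_total = 10·log₁₀(10^(60.1/10) + 10^(63.3/10) + 10^(62.7/10)) = 67.01 dB SPL.
Excess over the loudest (63.3 dB): 67.01 − 63.3 = 3.7 dB.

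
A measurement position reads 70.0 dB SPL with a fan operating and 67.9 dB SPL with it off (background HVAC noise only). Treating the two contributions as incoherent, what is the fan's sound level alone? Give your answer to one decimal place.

Subtract intensities: L_src = 10·log₁₀(10^(L_total/10) − 10^(L_bg/10)).
L_src = 10·log₁₀(10^(70.0/10) − 10^(67.9/10)) = 10·log₁₀(3834000) = 65.8 dB SPL.

65.8 dB SPL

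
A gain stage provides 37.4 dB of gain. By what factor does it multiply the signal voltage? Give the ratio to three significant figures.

Voltage ratio = 10^(dB/20).
10^(37.4/20) = 10^(1.870) = 74.1.

74.1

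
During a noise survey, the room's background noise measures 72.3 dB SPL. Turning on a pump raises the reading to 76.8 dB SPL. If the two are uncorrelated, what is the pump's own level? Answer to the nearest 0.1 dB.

74.9 dB SPL

Subtract intensities: L_src = 10·log₁₀(10^(L_total/10) − 10^(L_bg/10)).
L_src = 10·log₁₀(10^(76.8/10) − 10^(72.3/10)) = 10·log₁₀(30880000) = 74.9 dB SPL.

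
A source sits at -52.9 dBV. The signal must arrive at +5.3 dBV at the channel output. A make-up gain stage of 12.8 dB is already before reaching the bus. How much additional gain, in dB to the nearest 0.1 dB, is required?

The required make-up gain is the shortfall in the dB sum.
G = +5.3 − (-52.9) − 12.8 = 45.4 dB.

45.4 dB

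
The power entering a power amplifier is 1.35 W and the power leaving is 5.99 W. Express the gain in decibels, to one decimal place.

6.5 dB

Power ratio → dB uses the 10·log₁₀ form:
10·log₁₀(5.99/1.35) = 10·log₁₀(4.437) = 6.5 dB.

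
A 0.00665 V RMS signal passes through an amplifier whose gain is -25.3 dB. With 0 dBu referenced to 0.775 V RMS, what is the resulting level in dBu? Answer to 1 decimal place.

-66.6 dBu

Input level: 20·log₁₀(0.00665/0.775) = -41.33 dBu.
Output: -41.33 − 25.3 = -66.6 dBu.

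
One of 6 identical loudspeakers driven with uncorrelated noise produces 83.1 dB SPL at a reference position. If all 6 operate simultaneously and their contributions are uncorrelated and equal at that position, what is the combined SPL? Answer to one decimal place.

6 equal incoherent sources raise the level by 10·log₁₀(6) = 7.78 dB.
L_total = 83.1 + 7.78 = 90.9 dB SPL.

90.9 dB SPL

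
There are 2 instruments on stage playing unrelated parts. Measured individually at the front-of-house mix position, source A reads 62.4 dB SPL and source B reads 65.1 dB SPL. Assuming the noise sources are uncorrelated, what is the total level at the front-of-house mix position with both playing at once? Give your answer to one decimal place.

67.0 dB SPL

Add the sources as powers (linear), then convert back to dB:
L_total = 10·log₁₀(10^(62.4/10) + 10^(65.1/10)) = 10·log₁₀(4974000) = 67.0 dB SPL.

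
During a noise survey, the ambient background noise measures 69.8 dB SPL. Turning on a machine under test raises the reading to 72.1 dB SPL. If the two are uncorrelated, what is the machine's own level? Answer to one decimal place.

68.2 dB SPL

Background correction is a power subtraction:
L_src = 10·log₁₀(10^(72.1/10) − 10^(69.8/10)) = 10·log₁₀(6668000) = 68.2 dB SPL.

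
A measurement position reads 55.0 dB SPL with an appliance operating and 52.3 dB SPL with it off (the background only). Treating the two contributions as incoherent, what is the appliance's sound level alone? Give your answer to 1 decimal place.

Remove the background by subtracting linear intensities:
L_src = 10·log₁₀(10^(55.0/10) − 10^(52.3/10)) = 10·log₁₀(146400) = 51.7 dB SPL.

51.7 dB SPL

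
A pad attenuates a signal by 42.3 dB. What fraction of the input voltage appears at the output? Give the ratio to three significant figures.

Voltage ratio = 10^(dB/20).
10^(-42.3/20) = 10^(-2.115) = 0.00767.

0.00767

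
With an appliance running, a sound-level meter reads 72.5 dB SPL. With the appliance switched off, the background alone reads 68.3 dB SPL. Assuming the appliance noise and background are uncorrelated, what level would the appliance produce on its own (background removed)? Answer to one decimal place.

70.4 dB SPL

Background correction is a power subtraction:
L_src = 10·log₁₀(10^(72.5/10) − 10^(68.3/10)) = 10·log₁₀(11020000) = 70.4 dB SPL.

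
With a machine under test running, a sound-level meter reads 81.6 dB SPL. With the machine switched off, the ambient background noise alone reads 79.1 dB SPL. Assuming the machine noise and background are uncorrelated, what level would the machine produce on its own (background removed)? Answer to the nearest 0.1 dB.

78.0 dB SPL

Background correction is a power subtraction:
L_src = 10·log₁₀(10^(81.6/10) − 10^(79.1/10)) = 10·log₁₀(63260000) = 78.0 dB SPL.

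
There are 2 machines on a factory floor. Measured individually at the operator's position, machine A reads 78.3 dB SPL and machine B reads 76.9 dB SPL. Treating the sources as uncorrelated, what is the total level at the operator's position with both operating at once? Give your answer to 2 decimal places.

Add the sources as powers (linear), then convert back to dB:
L_total = 10·log₁₀(10^(78.3/10) + 10^(76.9/10)) = 10·log₁₀(116600000) = 80.67 dB SPL.

80.67 dB SPL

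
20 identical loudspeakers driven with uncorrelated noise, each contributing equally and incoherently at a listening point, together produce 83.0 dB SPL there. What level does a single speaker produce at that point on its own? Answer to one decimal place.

20 equal incoherent sources add 10·log₁₀(20) = 13.01 dB over one source.
L_one = 83.0 − 13.01 = 70.0 dB SPL.

70.0 dB SPL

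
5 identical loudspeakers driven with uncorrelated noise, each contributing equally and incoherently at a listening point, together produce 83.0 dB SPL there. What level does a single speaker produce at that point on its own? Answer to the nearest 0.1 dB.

5 equal incoherent sources add 10·log₁₀(5) = 6.99 dB over one source.
L_one = 83.0 − 6.99 = 76.0 dB SPL.

76.0 dB SPL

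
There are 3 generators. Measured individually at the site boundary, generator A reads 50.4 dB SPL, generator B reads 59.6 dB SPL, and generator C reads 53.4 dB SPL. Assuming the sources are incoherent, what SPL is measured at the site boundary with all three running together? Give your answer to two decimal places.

Uncorrelated sources add in intensity (power), not in dB.
L_total = 10·log₁₀(10^(50.4/10) + 10^(59.6/10) + 10^(53.4/10)) = 10·log₁₀(1240000) = 60.94 dB SPL.

60.94 dB SPL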